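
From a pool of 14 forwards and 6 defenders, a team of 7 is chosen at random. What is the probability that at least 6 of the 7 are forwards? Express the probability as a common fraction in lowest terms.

Total selections: C(20,7) = 77520.
Favorable selections (at least 6 forwards): C(14,6)·C(6,1) + C(14,7)·C(6,0) = 18018 + 3432 = 21450.
Probability = 21450/77520 = 715/2584.

715/2584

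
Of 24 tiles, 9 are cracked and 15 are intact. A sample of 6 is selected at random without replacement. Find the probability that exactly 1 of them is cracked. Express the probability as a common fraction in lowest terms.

351/1748

The sample space is all 6-subsets of the 24: C(24,6) = 134596.
Selections with exactly 1 cracked: choose 1 of the 9 cracked and 5 of the 15 intact, C(9,1)·C(15,5) = 9·3003 = 27027.
Probability = 27027/134596 = 351/1748.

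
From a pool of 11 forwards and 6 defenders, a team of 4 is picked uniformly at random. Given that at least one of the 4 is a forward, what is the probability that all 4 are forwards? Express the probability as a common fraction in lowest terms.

Work in counts. Selections with at least one forward: C(17,4) − C(6,4) = 2380 − 15 = 2365.
Of those, selections where all 4 are forwards: C(11,4) = 330.
Conditional probability = 330/2365 = 6/43.

6/43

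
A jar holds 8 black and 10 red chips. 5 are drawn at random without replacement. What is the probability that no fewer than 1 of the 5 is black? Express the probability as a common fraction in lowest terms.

33/34

There are C(18,5) = 8568 ways to choose the 5.
The complement is all 5 are red: C(10,5) = 252.
Probability = 1 − 252/8568 = 8316/8568 = 33/34.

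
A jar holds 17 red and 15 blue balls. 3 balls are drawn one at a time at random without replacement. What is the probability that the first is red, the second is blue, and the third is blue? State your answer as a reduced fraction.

119/992

Multiply the conditional probabilities at each draw: 17/32 · 15/31 · 14/30 = 3570/29760 = 119/992.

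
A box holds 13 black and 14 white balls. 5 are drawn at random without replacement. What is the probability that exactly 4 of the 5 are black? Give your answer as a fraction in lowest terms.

The sample space is all 5-subsets of the 27: C(27,5) = 80730.
Selections with exactly 4 black: choose 4 of the 13 black and 1 of the 14 white, C(13,4)·C(14,1) = 715·14 = 10010.
Probability = 10010/80730 = 77/621.

77/621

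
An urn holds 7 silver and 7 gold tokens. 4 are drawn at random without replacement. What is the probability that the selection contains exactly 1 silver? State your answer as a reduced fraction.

35/143

Total number of selections: C(14,4) = 1001.
Selections with exactly 1 silver: choose 1 of the 7 silver and 3 of the 7 gold, C(7,1)·C(7,3) = 7·35 = 245.
Probability = 245/1001 = 35/143.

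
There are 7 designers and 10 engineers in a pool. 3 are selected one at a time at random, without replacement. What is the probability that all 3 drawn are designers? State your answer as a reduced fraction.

Multiply the conditional probabilities at each draw: 7/17 · 6/16 · 5/15 = 210/4080 = 7/136.

7/136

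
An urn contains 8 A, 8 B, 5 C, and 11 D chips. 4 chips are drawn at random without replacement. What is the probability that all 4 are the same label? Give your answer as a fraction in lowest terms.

There are C(32,4) = 35960 ways to draw 4 chips.
All same label: C(8,4) + C(8,4) + C(5,4) + C(11,4) = 70 + 70 + 5 + 330 = 475.
Probability = 475/35960 = 95/7192.

95/7192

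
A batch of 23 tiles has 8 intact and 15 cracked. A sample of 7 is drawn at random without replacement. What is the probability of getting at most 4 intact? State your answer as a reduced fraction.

There are C(23,7) = 245157 ways to choose the 7.
Favorable selections (at most 4 intact): C(8,0)·C(15,7) + C(8,1)·C(15,6) + C(8,2)·C(15,5) + C(8,3)·C(15,4) + C(8,4)·C(15,3) = 6435 + 40040 + 84084 + 76440 + 31850 = 238849.
Probability = 238849/245157 = 12571/12903.

12571/12903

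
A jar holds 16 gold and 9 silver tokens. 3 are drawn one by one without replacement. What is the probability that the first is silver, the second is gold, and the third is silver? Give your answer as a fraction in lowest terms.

48/575

Multiply the conditional probabilities at each draw: 9/25 · 16/24 · 8/23 = 1152/13800 = 48/575.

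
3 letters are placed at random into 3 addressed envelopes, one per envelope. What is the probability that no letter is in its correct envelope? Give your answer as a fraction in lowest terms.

1/3

There are 3! = 6 assignments.
By inclusion-exclusion, assignments with no fixed points: C(3,0)·3! − C(3,1)·2! + C(3,2)·1! − C(3,3)·0! = 2.
Probability = 2/6 = 1/3.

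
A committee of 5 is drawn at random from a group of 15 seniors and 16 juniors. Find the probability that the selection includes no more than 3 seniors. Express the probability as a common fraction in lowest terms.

There are C(31,5) = 169911 ways to choose the 5.
Count the complement (more than 3 seniors): C(15,4)·C(16,1) + C(15,5)·C(16,0) = 21840 + 3003 = 24843.
Probability = 1 − 24843/169911 = 145068/169911 = 6908/8091.

6908/8091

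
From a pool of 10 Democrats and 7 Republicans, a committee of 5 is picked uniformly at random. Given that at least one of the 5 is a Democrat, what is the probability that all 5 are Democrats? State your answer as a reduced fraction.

Work in counts. Selections with at least one Democrat: C(17,5) − C(7,5) = 6188 − 21 = 6167.
Of those, selections where all 5 are Democrats: C(10,5) = 252.
Conditional probability = 252/6167 = 36/881.

36/881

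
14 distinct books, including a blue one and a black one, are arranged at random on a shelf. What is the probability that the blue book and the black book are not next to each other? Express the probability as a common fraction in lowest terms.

There are 14! = 87178291200 arrangements.
Arrangements with the blue book and the black book adjacent: 2·13! = 12454041600.
So not adjacent: 87178291200 − 12454041600 = 74724249600, probability 74724249600/87178291200 = 6/7.

6/7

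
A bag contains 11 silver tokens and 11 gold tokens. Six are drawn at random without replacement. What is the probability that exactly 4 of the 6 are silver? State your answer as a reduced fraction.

Total number of selections: C(22,6) = 74613.
Selections with exactly 4 silver: choose 4 of the 11 silver and 2 of the 11 gold, C(11,4)·C(11,2) = 330·55 = 18150.
Probability = 18150/74613 = 550/2261.

550/2261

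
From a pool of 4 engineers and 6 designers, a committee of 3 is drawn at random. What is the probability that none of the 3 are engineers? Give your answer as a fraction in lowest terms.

1/6

There are C(10,3) = 120 possible selections.
Selections with no engineers (all designers): C(6,3) = 20.
Probability = 20/120 = 1/6.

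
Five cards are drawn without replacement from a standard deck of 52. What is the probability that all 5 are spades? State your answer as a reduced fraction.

There are C(52,5) = 2598960 possible 5-card hands.
Hands that are all spades: C(13,5) = 1287.
Probability = 1287/2598960 = 33/66640.

33/66640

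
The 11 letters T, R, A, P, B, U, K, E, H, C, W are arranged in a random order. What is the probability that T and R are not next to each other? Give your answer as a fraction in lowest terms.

9/11

There are 11! = 39916800 arrangements.
Arrangements with T and R adjacent: 2·10! = 7257600.
So not adjacent: 39916800 − 7257600 = 32659200, probability 32659200/39916800 = 9/11.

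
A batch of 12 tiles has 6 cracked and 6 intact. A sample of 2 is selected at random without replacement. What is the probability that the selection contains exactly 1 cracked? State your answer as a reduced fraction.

6/11

Total number of selections: C(12,2) = 66.
Selections with exactly 1 cracked: choose 1 of the 6 cracked and 1 of the 6 intact, C(6,1)·C(6,1) = 6·6 = 36.
Probability = 36/66 = 6/11.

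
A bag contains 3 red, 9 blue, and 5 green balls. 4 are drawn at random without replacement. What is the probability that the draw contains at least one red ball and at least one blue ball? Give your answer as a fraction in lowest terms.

657/1190

There are C(17,4) = 2380 possible draws.
By inclusion-exclusion on the complements, draws missing all red or all blue: C(14,4) + C(8,4) − C(5,4) = 1001 + 70 − 5 = 1066.
So draws with at least one of each: 2380 − 1066 = 1314, probability 1314/2380 = 657/1190.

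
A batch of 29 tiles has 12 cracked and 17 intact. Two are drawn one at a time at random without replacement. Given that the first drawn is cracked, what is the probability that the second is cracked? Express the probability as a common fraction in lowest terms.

After removing one cracked, 28 remain: 11 cracked and 17 intact.
So the probability the next is cracked is 11/28.

11/28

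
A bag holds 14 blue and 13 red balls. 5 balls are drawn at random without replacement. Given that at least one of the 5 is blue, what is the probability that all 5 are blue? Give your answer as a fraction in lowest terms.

Work in counts. Selections with at least one blue: C(27,5) − C(13,5) = 80730 − 1287 = 79443.
Of those, selections where all 5 are blue: C(14,5) = 2002.
Conditional probability = 2002/79443 = 22/873.

22/873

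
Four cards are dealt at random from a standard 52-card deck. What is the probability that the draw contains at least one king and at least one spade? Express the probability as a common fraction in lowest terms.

52799/270725

There are C(52,4) = 270725 possible draws.
By inclusion-exclusion on the complements, draws missing all kings or all spades: C(48,4) + C(39,4) − C(36,4) = 194580 + 82251 − 58905 = 217926.
So draws with at least one of each: 270725 − 217926 = 52799, probability 52799/270725.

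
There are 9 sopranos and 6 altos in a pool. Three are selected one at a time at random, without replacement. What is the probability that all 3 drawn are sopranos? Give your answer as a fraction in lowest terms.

12/65

Multiply the conditional probabilities at each draw: 9/15 · 8/14 · 7/13 = 504/2730 = 12/65.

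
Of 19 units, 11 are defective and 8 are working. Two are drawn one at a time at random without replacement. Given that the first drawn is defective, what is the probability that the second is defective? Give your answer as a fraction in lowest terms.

After removing one defective, 18 remain: 10 defective and 8 working.
So the probability the next is defective is 10/18 = 5/9.

5/9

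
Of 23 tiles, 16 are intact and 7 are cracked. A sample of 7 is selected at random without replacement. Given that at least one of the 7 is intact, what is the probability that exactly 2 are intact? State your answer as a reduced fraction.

630/61289

Work in counts. Selections with at least one intact: C(23,7) − C(7,7) = 245157 − 1 = 245156.
Of those, selections where exactly 2 are intact: C(16,2)·C(7,5) = 120·21 = 2520.
Conditional probability = 2520/245156 = 630/61289.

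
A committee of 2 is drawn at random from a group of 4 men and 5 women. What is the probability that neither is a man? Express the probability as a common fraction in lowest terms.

5/18

There are C(9,2) = 36 possible selections.
Selections with no men (all women): C(5,2) = 10.
Probability = 10/36 = 5/18.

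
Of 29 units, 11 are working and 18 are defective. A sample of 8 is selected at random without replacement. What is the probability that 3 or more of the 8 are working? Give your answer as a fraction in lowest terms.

Total selections: C(29,8) = 4292145.
Count the complement (fewer than 3 working): C(11,0)·C(18,8) + C(11,1)·C(18,7) + C(11,2)·C(18,6) = 43758 + 350064 + 1021020 = 1414842.
Probability = 1 − 1414842/4292145 = 2877303/4292145 = 6707/10005.

6707/10005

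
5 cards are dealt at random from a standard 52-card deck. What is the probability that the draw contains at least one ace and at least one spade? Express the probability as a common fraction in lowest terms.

There are C(52,5) = 2598960 possible draws.
By inclusion-exclusion on the complements, draws missing all aces or all spades: C(48,5) + C(39,5) − C(36,5) = 1712304 + 575757 − 376992 = 1911069.
So draws with at least one of each: 2598960 − 1911069 = 687891, probability 687891/2598960 = 229297/866320.

229297/866320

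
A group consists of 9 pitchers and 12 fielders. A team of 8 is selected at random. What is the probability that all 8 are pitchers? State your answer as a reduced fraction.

There are C(21,8) = 203490 possible selections.
Selections with all pitchers: C(9,8) = 9.
Probability = 9/203490 = 1/22610.

1/22610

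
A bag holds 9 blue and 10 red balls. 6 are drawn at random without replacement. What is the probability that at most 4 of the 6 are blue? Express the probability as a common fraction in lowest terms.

307/323

Total selections: C(19,6) = 27132.
Count the complement (more than 4 blue): C(9,5)·C(10,1) + C(9,6)·C(10,0) = 1260 + 84 = 1344.
Probability = 1 − 1344/27132 = 25788/27132 = 307/323.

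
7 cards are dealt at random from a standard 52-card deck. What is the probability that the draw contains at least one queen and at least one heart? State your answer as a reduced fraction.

There are C(52,7) = 133784560 possible draws.
By inclusion-exclusion on the complements, draws missing all queens or all hearts: C(48,7) + C(39,7) − C(36,7) = 73629072 + 15380937 − 8347680 = 80662329.
So draws with at least one of each: 133784560 − 80662329 = 53122231, probability 53122231/133784560.

53122231/133784560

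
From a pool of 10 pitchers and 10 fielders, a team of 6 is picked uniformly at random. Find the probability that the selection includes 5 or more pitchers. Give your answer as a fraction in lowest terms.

Total selections: C(20,6) = 38760.
Favorable selections (5 or more pitchers): C(10,5)·C(10,1) + C(10,6)·C(10,0) = 2520 + 210 = 2730.
Probability = 2730/38760 = 91/1292.

91/1292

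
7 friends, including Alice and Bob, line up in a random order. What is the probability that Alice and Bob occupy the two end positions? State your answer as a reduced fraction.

1/21

There are 7! = 5040 arrangements.
Place Alice and Bob at the ends in 2 ways, arrange the remaining 5 in 5! = 120 ways: 2·120 = 240.
Probability = 240/5040 = 1/21.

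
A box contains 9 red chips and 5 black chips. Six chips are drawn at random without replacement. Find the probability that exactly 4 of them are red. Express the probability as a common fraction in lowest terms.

60/143

There are C(14,6) = 3003 ways to choose 6 from 14.
Selections with exactly 4 red: choose 4 of the 9 red and 2 of the 5 black, C(9,4)·C(5,2) = 126·10 = 1260.
Probability = 1260/3003 = 60/143.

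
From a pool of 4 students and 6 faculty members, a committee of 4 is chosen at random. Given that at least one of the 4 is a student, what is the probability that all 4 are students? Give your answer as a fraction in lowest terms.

1/195

Work in counts. Selections with at least one student: C(10,4) − C(6,4) = 210 − 15 = 195.
Of those, selections where all 4 are students: C(4,4) = 1.
Conditional probability = 1/195.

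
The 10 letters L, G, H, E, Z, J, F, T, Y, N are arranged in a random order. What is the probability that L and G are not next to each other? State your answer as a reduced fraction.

4/5

There are 10! = 3628800 arrangements.
Arrangements with L and G adjacent: 2·9! = 725760.
So not adjacent: 3628800 − 725760 = 2903040, probability 2903040/3628800 = 4/5.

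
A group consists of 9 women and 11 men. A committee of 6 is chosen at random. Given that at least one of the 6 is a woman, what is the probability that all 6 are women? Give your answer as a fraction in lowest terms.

Work in counts. Selections with at least one woman: C(20,6) − C(11,6) = 38760 − 462 = 38298.
Of those, selections where all 6 are women: C(9,6) = 84.
Conditional probability = 84/38298 = 14/6383.

14/6383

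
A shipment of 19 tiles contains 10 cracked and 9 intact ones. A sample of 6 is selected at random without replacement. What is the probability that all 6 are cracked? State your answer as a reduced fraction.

There are C(19,6) = 27132 possible selections.
Selections with all cracked: C(10,6) = 210.
Probability = 210/27132 = 5/646.

5/646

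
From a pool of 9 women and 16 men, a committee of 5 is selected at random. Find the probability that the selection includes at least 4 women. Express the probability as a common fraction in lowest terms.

Total selections: C(25,5) = 53130.
Favorable selections (at least 4 women): C(9,4)·C(16,1) + C(9,5)·C(16,0) = 2016 + 126 = 2142.
Probability = 2142/53130 = 51/1265.

51/1265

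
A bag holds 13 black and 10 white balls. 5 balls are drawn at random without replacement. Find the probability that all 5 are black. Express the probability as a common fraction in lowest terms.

There are C(23,5) = 33649 possible selections.
Selections with all black: C(13,5) = 1287.
Probability = 1287/33649 = 117/3059.

117/3059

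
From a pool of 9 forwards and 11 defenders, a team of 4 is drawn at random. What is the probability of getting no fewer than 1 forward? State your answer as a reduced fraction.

301/323

Total selections: C(20,4) = 4845.
The complement is all 4 are defenders: C(11,4) = 330.
Probability = 1 − 330/4845 = 4515/4845 = 301/323.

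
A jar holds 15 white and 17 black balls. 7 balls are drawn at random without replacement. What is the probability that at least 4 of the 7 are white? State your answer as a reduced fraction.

3433/8091

There are C(32,7) = 3365856 ways to choose the 7.
Favorable selections (at least 4 white): C(15,4)·C(17,3) + C(15,5)·C(17,2) + C(15,6)·C(17,1) + C(15,7)·C(17,0) = 928200 + 408408 + 85085 + 6435 = 1428128.
Probability = 1428128/3365856 = 3433/8091.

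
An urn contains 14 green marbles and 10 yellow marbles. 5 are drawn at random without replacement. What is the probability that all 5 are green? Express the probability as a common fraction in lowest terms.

There are C(24,5) = 42504 possible selections.
Selections with all green: C(14,5) = 2002.
Probability = 2002/42504 = 13/276.

13/276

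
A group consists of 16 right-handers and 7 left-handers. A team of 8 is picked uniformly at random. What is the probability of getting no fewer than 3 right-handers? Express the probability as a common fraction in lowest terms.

244729/245157

Total selections: C(23,8) = 490314.
Count the complement (fewer than 3 right-handers): C(16,1)·C(7,7) + C(16,2)·C(7,6) = 16 + 840 = 856.
Probability = 1 − 856/490314 = 489458/490314 = 244729/245157.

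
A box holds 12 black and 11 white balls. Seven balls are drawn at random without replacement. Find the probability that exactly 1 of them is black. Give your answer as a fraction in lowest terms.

168/7429

There are C(23,7) = 245157 ways to choose 7 from 23.
Selections with exactly 1 black: choose 1 of the 12 black and 6 of the 11 white, C(12,1)·C(11,6) = 12·462 = 5544.
Probability = 5544/245157 = 168/7429.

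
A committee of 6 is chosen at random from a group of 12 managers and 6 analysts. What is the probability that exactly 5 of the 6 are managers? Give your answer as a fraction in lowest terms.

There are C(18,6) = 18564 ways to choose 6 from 18.
Selections with exactly 5 managers: choose 5 of the 12 managers and 1 of the 6 analysts, C(12,5)·C(6,1) = 792·6 = 4752.
Probability = 4752/18564 = 396/1547.

396/1547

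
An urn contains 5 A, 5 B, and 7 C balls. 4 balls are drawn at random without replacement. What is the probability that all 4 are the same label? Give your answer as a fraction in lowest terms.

There are C(17,4) = 2380 ways to draw 4 balls.
All same label: C(5,4) + C(5,4) + C(7,4) = 5 + 5 + 35 = 45.
Probability = 45/2380 = 9/476.

9/476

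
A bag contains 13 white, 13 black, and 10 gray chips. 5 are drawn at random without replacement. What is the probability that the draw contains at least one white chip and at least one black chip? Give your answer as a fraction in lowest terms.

22139/26928

There are C(36,5) = 376992 possible draws.
By inclusion-exclusion on the complements, draws missing all white or all black: C(23,5) + C(23,5) − C(10,5) = 33649 + 33649 − 252 = 67046.
So draws with at least one of each: 376992 − 67046 = 309946, probability 309946/376992 = 22139/26928.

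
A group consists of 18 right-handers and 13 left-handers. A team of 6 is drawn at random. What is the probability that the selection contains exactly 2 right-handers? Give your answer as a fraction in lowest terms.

There are C(31,6) = 736281 ways to choose 6 from 31.
Selections with exactly 2 right-handers: choose 2 of the 18 right-handers and 4 of the 13 left-handers, C(18,2)·C(13,4) = 153·715 = 109395.
Probability = 109395/736281 = 935/6293.

935/6293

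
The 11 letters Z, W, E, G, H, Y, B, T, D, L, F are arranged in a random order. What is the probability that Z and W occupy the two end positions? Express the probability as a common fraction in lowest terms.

There are 11! = 39916800 arrangements.
Place Z and W at the ends in 2 ways, arrange the remaining 9 in 9! = 362880 ways: 2·362880 = 725760.
Probability = 725760/39916800 = 1/55.

1/55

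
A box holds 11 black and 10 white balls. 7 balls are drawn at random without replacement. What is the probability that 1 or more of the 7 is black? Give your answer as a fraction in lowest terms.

968/969

Total selections: C(21,7) = 116280.
The complement is all 7 are white: C(10,7) = 120.
Probability = 1 − 120/116280 = 116160/116280 = 968/969.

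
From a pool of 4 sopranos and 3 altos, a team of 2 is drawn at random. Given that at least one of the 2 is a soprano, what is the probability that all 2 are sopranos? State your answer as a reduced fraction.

1/3

Work in counts. Selections with at least one soprano: C(7,2) − C(3,2) = 21 − 3 = 18.
Of those, selections where all 2 are sopranos: C(4,2) = 6.
Conditional probability = 6/18 = 1/3.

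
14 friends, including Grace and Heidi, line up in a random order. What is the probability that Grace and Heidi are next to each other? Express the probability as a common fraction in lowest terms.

1/7

There are 14! = 87178291200 arrangements.
Treat Grace and Heidi as a block: 13! arrangements of the blocks × 2 orders within the block = 2·6227020800 = 12454041600.
Probability = 12454041600/87178291200 = 1/7.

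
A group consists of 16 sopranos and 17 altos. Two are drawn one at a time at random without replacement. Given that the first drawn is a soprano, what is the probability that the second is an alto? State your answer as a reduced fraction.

After removing one soprano, 32 remain: 15 sopranos and 17 altos.
So the probability the next is an alto is 17/32.

17/32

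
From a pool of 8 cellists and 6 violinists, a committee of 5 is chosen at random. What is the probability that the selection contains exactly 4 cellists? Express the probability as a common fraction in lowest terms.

30/143

There are C(14,5) = 2002 ways to choose 5 from 14.
Selections with exactly 4 cellists: choose 4 of the 8 cellists and 1 of the 6 violinists, C(8,4)·C(6,1) = 70·6 = 420.
Probability = 420/2002 = 30/143.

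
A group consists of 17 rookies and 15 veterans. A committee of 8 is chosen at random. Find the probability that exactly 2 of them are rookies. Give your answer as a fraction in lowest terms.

2618/40455

There are C(32,8) = 10518300 ways to choose 8 from 32.
Selections with exactly 2 rookies: choose 2 of the 17 rookies and 6 of the 15 veterans, C(17,2)·C(15,6) = 136·5005 = 680680.
Probability = 680680/10518300 = 2618/40455.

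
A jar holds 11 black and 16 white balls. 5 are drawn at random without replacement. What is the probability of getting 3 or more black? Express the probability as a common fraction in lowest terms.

There are C(27,5) = 80730 ways to choose the 5.
Favorable selections (3 or more black): C(11,3)·C(16,2) + C(11,4)·C(16,1) + C(11,5)·C(16,0) = 19800 + 5280 + 462 = 25542.
Probability = 25542/80730 = 473/1495.

473/1495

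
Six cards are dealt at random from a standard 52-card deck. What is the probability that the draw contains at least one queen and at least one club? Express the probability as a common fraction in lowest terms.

6772177/20358520

There are C(52,6) = 20358520 possible draws.
By inclusion-exclusion on the complements, draws missing all queens or all clubs: C(48,6) + C(39,6) − C(36,6) = 12271512 + 3262623 − 1947792 = 13586343.
So draws with at least one of each: 20358520 − 13586343 = 6772177, probability 6772177/20358520.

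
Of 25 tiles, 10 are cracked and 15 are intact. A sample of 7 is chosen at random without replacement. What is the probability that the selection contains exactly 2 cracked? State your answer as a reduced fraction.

2457/8740

The sample space is all 7-subsets of the 25: C(25,7) = 480700.
Selections with exactly 2 cracked: choose 2 of the 10 cracked and 5 of the 15 intact, C(10,2)·C(15,5) = 45·3003 = 135135.
Probability = 135135/480700 = 2457/8740.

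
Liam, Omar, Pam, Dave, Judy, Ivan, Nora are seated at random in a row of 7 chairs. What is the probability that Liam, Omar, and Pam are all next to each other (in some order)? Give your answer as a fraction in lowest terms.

1/7

There are 7! = 5040 arrangements.
Treat the three as one block: 5! placements × 3! orders within the block = 120·6 = 720.
Probability = 720/5040 = 1/7.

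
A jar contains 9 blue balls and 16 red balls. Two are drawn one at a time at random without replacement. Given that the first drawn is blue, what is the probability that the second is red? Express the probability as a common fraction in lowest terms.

2/3

After removing one blue, 24 remain: 8 blue and 16 red.
So the probability the next is red is 16/24 = 2/3.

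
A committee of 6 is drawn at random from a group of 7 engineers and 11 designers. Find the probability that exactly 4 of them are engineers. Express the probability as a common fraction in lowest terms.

There are C(18,6) = 18564 ways to choose 6 from 18.
Selections with exactly 4 engineers: choose 4 of the 7 engineers and 2 of the 11 designers, C(7,4)·C(11,2) = 35·55 = 1925.
Probability = 1925/18564 = 275/2652.

275/2652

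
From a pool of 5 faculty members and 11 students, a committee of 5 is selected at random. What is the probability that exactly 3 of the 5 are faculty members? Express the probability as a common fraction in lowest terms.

There are C(16,5) = 4368 ways to choose 5 from 16.
Selections with exactly 3 faculty members: choose 3 of the 5 faculty members and 2 of the 11 students, C(5,3)·C(11,2) = 10·55 = 550.
Probability = 550/4368 = 275/2184.

275/2184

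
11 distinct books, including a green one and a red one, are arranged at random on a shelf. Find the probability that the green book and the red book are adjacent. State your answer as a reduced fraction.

There are 11! = 39916800 arrangements.
Treat the green book and the red book as a block: 10! arrangements of the blocks × 2 orders within the block = 2·3628800 = 7257600.
Probability = 7257600/39916800 = 2/11.

2/11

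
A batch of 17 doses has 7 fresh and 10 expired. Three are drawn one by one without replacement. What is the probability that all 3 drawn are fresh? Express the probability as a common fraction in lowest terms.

7/136

Multiply the conditional probabilities at each draw: 7/17 · 6/16 · 5/15 = 210/4080 = 7/136.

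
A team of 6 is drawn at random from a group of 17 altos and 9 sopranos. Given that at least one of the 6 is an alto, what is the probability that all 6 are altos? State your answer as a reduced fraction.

52/967

Work in counts. Selections with at least one alto: C(26,6) − C(9,6) = 230230 − 84 = 230146.
Of those, selections where all 6 are altos: C(17,6) = 12376.
Conditional probability = 12376/230146 = 52/967.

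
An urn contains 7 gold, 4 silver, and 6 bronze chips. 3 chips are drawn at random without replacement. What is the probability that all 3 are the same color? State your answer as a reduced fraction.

59/680

There are C(17,3) = 680 ways to draw 3 chips.
All same color: C(7,3) + C(4,3) + C(6,3) = 35 + 4 + 20 = 59.
Probability = 59/680.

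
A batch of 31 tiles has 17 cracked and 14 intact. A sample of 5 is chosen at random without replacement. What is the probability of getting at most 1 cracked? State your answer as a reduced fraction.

Total selections: C(31,5) = 169911.
Favorable selections (at most 1 cracked): C(17,0)·C(14,5) + C(17,1)·C(14,4) = 2002 + 17017 = 19019.
Probability = 19019/169911 = 2717/24273.

2717/24273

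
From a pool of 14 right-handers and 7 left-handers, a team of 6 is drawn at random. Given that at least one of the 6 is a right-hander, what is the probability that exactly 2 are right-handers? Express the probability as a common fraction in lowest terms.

Work in counts. Selections with at least one right-hander: C(21,6) − C(7,6) = 54264 − 7 = 54257.
Of those, selections where exactly 2 are right-handers: C(14,2)·C(7,4) = 91·35 = 3185.
Conditional probability = 3185/54257 = 455/7751.

455/7751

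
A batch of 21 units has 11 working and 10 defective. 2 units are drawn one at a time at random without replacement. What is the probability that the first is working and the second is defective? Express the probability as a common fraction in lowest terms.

Multiply the conditional probabilities at each draw: 11/21 · 10/20 = 110/420 = 11/42.

11/42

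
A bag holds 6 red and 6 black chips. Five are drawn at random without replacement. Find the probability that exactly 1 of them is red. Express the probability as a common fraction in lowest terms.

Total number of selections: C(12,5) = 792.
Selections with exactly 1 red: choose 1 of the 6 red and 4 of the 6 black, C(6,1)·C(6,4) = 6·15 = 90.
Probability = 90/792 = 5/44.

5/44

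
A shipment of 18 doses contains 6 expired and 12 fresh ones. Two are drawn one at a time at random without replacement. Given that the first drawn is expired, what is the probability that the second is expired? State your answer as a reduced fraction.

5/17

After removing one expired, 17 remain: 5 expired and 12 fresh.
So the probability the next is expired is 5/17.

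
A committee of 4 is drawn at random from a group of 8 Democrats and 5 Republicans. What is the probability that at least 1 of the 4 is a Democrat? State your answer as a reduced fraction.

142/143

Total selections: C(13,4) = 715.
Favorable selections (at least 1 Democrat): C(8,1)·C(5,3) + C(8,2)·C(5,2) + C(8,3)·C(5,1) + C(8,4)·C(5,0) = 80 + 280 + 280 + 70 = 710.
Probability = 710/715 = 142/143.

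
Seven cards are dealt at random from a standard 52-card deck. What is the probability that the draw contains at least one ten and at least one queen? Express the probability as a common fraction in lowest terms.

3105873/16723070

There are C(52,7) = 133784560 possible draws.
By inclusion-exclusion on the complements, draws missing all tens or all queens: C(48,7) + C(48,7) − C(44,7) = 73629072 + 73629072 − 38320568 = 108937576.
So draws with at least one of each: 133784560 − 108937576 = 24846984, probability 24846984/133784560 = 3105873/16723070.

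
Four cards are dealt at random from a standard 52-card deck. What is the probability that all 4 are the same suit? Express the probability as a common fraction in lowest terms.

There are C(52,4) = 270725 possible 4-card hands.
Hands of one suit: 4 suits × C(13,4) = 4·715 = 2860.
Probability = 2860/270725 = 44/4165.

44/4165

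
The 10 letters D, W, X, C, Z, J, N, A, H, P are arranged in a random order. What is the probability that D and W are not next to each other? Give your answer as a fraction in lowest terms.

4/5

There are 10! = 3628800 arrangements.
Arrangements with D and W adjacent: 2·9! = 725760.
So not adjacent: 3628800 − 725760 = 2903040, probability 2903040/3628800 = 4/5.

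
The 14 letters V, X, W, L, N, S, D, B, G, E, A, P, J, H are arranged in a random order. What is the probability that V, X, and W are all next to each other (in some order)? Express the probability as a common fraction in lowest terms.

There are 14! = 87178291200 arrangements.
Treat the three as one block: 12! placements × 3! orders within the block = 479001600·6 = 2874009600.
Probability = 2874009600/87178291200 = 3/91.

3/91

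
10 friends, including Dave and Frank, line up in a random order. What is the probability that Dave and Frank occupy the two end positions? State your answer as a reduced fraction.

1/45

There are 10! = 3628800 arrangements.
Place Dave and Frank at the ends in 2 ways, arrange the remaining 8 in 8! = 40320 ways: 2·40320 = 80640.
Probability = 80640/3628800 = 1/45.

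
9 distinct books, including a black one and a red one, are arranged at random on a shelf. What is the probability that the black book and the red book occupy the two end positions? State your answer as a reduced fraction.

1/36

There are 9! = 362880 arrangements.
Place the black book and the red book at the ends in 2 ways, arrange the remaining 7 in 7! = 5040 ways: 2·5040 = 10080.
Probability = 10080/362880 = 1/36.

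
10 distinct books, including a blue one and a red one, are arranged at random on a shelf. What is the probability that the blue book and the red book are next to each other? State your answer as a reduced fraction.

1/5

There are 10! = 3628800 arrangements.
Treat the blue book and the red book as a block: 9! arrangements of the blocks × 2 orders within the block = 2·362880 = 725760.
Probability = 725760/3628800 = 1/5.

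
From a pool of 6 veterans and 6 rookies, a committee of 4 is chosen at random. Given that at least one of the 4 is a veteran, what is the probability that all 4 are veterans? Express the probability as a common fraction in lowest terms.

Work in counts. Selections with at least one veteran: C(12,4) − C(6,4) = 495 − 15 = 480.
Of those, selections where all 4 are veterans: C(6,4) = 15.
Conditional probability = 15/480 = 1/32.

1/32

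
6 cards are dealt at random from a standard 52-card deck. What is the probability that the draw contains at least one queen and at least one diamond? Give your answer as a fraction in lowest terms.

6772177/20358520

There are C(52,6) = 20358520 possible draws.
By inclusion-exclusion on the complements, draws missing all queens or all diamonds: C(48,6) + C(39,6) − C(36,6) = 12271512 + 3262623 − 1947792 = 13586343.
So draws with at least one of each: 20358520 − 13586343 = 6772177, probability 6772177/20358520.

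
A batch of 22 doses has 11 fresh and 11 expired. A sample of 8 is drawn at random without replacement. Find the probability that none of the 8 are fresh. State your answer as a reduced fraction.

1/1938

There are C(22,8) = 319770 possible selections.
Selections with no fresh (all expired): C(11,8) = 165.
Probability = 165/319770 = 1/1938.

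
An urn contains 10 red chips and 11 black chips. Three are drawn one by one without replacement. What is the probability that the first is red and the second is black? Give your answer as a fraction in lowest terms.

11/42

Multiply the conditional probabilities at each draw: 10/21 · 11/20 = 110/420 = 11/42.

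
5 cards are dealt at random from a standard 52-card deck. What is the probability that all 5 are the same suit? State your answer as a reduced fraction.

33/16660

There are C(52,5) = 2598960 possible 5-card hands.
Hands of one suit: 4 suits × C(13,5) = 4·1287 = 5148.
Probability = 5148/2598960 = 33/16660.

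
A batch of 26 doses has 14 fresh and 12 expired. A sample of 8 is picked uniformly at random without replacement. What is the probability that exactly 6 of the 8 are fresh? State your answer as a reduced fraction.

There are C(26,8) = 1562275 ways to choose 8 from 26.
Selections with exactly 6 fresh: choose 6 of the 14 fresh and 2 of the 12 expired, C(14,6)·C(12,2) = 3003·66 = 198198.
Probability = 198198/1562275 = 1386/10925.

1386/10925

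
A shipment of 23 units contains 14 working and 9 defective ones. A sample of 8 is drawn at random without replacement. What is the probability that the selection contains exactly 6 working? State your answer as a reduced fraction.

1638/7429

Total number of selections: C(23,8) = 490314.
Selections with exactly 6 working: choose 6 of the 14 working and 2 of the 9 defective, C(14,6)·C(9,2) = 3003·36 = 108108.
Probability = 108108/490314 = 1638/7429.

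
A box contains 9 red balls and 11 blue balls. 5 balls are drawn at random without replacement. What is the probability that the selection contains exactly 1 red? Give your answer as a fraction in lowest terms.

The sample space is all 5-subsets of the 20: C(20,5) = 15504.
Selections with exactly 1 red: choose 1 of the 9 red and 4 of the 11 blue, C(9,1)·C(11,4) = 9·330 = 2970.
Probability = 2970/15504 = 495/2584.

495/2584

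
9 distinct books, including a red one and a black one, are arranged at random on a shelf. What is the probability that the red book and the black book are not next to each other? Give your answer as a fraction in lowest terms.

7/9

There are 9! = 362880 arrangements.
Arrangements with the red book and the black book adjacent: 2·8! = 80640.
So not adjacent: 362880 − 80640 = 282240, probability 282240/362880 = 7/9.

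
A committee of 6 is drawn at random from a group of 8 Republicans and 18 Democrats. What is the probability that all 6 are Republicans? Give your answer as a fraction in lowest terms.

There are C(26,6) = 230230 possible selections.
Selections with all Republicans: C(8,6) = 28.
Probability = 28/230230 = 2/16445.

2/16445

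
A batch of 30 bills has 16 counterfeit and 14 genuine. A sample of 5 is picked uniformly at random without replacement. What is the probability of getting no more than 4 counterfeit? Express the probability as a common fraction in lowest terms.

253/261

Total selections: C(30,5) = 142506.
The complement is exactly 5 counterfeit: C(16,5)·C(14,0) = 4368.
Probability = 1 − 4368/142506 = 138138/142506 = 253/261.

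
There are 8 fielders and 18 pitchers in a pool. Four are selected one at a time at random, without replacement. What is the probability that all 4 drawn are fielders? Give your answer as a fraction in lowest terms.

Multiply the conditional probabilities at each draw: 8/26 · 7/25 · 6/24 · 5/23 = 1680/358800 = 7/1495.

7/1495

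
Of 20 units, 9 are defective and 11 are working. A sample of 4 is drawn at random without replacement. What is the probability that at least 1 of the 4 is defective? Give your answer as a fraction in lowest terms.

301/323

There are C(20,4) = 4845 ways to choose the 4.
The complement is all 4 are working: C(11,4) = 330.
Probability = 1 − 330/4845 = 4515/4845 = 301/323.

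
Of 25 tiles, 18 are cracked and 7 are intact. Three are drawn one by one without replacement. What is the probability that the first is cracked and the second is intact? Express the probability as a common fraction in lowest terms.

21/100

Multiply the conditional probabilities at each draw: 18/25 · 7/24 = 126/600 = 21/100.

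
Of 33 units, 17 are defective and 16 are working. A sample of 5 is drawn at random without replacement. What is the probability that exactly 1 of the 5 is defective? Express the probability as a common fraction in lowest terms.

7735/59334

The sample space is all 5-subsets of the 33: C(33,5) = 237336.
Selections with exactly 1 defective: choose 1 of the 17 defective and 4 of the 16 working, C(17,1)·C(16,4) = 17·1820 = 30940.
Probability = 30940/237336 = 7735/59334.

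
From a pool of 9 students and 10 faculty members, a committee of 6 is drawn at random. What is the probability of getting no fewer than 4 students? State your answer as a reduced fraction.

167/646

Total selections: C(19,6) = 27132.
Favorable selections (no fewer than 4 students): C(9,4)·C(10,2) + C(9,5)·C(10,1) + C(9,6)·C(10,0) = 5670 + 1260 + 84 = 7014.
Probability = 7014/27132 = 167/646.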